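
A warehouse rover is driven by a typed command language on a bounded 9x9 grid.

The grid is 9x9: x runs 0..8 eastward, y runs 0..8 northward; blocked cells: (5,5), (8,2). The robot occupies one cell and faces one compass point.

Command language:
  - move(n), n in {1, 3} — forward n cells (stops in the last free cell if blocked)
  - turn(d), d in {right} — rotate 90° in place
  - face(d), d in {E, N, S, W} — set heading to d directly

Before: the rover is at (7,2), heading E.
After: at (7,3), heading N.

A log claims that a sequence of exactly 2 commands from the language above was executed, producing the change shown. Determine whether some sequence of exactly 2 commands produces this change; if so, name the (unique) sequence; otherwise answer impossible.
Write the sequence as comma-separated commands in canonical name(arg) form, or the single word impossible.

key: running move(1) before face(N) would end elsewhere — order is forced
initial: at (7,2), heading E
step 1 (face(N)): at (7,2), heading N
step 2 (move(1)): at (7,3), heading N
no rival 2-sequence matches.

face(N), move(1)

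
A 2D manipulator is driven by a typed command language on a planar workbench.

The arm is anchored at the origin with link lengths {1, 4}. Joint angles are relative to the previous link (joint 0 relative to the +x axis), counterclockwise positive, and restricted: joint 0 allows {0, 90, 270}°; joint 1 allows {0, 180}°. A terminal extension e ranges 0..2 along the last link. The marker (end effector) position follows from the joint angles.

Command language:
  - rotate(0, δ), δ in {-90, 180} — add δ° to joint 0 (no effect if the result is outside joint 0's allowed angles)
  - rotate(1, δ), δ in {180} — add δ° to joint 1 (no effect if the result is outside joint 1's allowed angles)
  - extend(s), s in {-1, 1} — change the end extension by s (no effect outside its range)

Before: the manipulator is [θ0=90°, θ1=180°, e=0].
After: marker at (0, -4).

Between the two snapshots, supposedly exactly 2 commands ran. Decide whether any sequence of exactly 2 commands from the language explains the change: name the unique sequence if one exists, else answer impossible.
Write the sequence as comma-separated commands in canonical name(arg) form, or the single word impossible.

extend(-1), extend(1)

key: running extend(1) before extend(-1) would end elsewhere — order is forced
initial: [θ0=90°, θ1=180°, e=0]
[1] after extend(-1): [θ0=90°, θ1=180°, e=0]
[2] after extend(1): [θ0=90°, θ1=180°, e=1]
no rival 2-sequence matches.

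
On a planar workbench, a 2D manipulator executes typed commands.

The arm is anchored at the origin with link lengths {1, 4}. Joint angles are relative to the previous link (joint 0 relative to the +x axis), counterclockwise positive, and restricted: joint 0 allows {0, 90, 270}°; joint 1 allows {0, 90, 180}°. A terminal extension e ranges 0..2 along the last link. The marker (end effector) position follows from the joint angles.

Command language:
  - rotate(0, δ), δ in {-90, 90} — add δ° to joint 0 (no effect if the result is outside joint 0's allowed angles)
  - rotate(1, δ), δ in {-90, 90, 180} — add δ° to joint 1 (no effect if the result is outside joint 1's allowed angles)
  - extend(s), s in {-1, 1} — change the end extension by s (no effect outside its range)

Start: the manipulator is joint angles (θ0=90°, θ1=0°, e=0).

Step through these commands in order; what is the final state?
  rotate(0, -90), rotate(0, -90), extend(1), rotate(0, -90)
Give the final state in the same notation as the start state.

joint angles (θ0=270°, θ1=0°, e=1)

t0: joint angles (θ0=90°, θ1=0°, e=0)
1. rotate(0, -90) → joint angles (θ0=0°, θ1=0°, e=0)
2. rotate(0, -90) → joint angles (θ0=270°, θ1=0°, e=0)
3. extend(1) → joint angles (θ0=270°, θ1=0°, e=1)
4. rotate(0, -90) → joint angles (θ0=270°, θ1=0°, e=1)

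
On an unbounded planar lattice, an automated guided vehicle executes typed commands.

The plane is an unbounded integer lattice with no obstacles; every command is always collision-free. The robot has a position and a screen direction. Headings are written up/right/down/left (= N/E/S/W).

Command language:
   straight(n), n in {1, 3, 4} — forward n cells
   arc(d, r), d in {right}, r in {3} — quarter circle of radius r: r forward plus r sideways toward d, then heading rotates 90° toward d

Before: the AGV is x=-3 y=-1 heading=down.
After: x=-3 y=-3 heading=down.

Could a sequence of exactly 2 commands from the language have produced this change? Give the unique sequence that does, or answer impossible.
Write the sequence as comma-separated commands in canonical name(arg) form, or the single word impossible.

key: still facing S at the end — nothing in the sequence rotates
from: x=-3 y=-1 heading=down
step 1 (straight(1)): x=-3 y=-2 heading=down
step 2 (straight(1)): x=-3 y=-3 heading=down
no other 2-command option fits: unique.

straight(1), straight(1)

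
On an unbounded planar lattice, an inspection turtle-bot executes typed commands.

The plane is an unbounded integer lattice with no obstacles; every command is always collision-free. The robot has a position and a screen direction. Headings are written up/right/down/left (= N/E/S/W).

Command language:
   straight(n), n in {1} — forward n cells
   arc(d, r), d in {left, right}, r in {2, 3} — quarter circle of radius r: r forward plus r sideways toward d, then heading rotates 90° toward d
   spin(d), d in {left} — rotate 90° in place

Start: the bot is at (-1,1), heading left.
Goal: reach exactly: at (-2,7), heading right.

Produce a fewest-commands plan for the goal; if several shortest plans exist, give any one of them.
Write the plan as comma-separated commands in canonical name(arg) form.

arc(right, 3), straight(1), arc(right, 2)

from: at (-1,1), heading left
t=1 arc(right, 3) ⇒ at (-4,4), heading up
t=2 straight(1) ⇒ at (-4,5), heading up
t=3 arc(right, 2) ⇒ at (-2,7), heading right
nothing shorter than 3 reaches the goal.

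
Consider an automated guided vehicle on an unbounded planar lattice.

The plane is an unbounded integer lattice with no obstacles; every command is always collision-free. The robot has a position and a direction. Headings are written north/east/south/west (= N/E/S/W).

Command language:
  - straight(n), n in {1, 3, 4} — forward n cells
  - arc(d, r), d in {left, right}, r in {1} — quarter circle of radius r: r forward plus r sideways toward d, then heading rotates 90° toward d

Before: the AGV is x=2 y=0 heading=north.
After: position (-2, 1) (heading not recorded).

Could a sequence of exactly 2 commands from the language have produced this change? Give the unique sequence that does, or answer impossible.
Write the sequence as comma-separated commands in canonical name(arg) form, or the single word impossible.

key: order matters: swapping arc(left, 1) and straight(3) lands elsewhere
start: x=2 y=0 heading=north
step 1 (arc(left, 1)): x=1 y=1 heading=west
step 2 (straight(3)): x=-2 y=1 heading=west
uniquely the one of 25 2-step routes that fits.

arc(left, 1), straight(3)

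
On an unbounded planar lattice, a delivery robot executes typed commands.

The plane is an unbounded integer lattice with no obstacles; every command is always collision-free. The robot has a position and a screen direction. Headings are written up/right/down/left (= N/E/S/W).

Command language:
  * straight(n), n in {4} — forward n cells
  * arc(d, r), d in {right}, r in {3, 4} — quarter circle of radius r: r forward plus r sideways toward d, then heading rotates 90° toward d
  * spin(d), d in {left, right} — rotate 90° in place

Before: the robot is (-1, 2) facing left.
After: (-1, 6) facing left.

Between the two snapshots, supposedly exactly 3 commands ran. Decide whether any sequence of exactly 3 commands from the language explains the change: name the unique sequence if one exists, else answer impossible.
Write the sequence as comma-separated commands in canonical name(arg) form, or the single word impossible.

key: still facing W at the end — net rotation zero over 3 steps
start: (-1, 2) facing left
t=1 spin(right) ⇒ (-1, 2) facing up
t=2 straight(4) ⇒ (-1, 6) facing up
t=3 spin(left) ⇒ (-1, 6) facing left
all 125 alternatives checked — unique.

spin(right), straight(4), spin(left)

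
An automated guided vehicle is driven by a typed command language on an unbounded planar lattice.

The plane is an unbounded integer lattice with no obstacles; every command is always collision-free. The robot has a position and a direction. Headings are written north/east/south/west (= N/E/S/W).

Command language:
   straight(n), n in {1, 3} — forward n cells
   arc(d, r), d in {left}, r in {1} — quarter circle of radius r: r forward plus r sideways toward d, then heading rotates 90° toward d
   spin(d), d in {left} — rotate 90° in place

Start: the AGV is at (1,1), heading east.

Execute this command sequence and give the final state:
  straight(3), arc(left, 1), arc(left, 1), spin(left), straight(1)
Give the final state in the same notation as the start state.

t0: at (1,1), heading east
step 1 (straight(3)): at (4,1), heading east
step 2 (arc(left, 1)): at (5,2), heading north
step 3 (arc(left, 1)): at (4,3), heading west
step 4 (spin(left)): at (4,3), heading south
step 5 (straight(1)): at (4,2), heading south

at (4,2), heading south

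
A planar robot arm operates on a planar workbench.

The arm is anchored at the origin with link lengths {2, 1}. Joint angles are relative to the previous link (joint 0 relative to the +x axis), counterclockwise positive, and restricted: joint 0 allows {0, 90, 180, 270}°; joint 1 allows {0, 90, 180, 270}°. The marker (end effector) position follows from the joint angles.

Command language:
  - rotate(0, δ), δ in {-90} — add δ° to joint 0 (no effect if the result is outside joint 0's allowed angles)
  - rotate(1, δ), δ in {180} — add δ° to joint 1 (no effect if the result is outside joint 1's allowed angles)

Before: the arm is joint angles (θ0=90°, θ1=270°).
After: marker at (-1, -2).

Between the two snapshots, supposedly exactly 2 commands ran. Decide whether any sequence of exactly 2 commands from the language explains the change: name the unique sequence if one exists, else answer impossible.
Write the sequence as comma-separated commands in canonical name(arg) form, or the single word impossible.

from: joint angles (θ0=90°, θ1=270°)
[1] after rotate(0, -90): joint angles (θ0=0°, θ1=270°)
[2] after rotate(0, -90): joint angles (θ0=270°, θ1=270°)
all 4 alternatives checked — unique.

rotate(0, -90), rotate(0, -90)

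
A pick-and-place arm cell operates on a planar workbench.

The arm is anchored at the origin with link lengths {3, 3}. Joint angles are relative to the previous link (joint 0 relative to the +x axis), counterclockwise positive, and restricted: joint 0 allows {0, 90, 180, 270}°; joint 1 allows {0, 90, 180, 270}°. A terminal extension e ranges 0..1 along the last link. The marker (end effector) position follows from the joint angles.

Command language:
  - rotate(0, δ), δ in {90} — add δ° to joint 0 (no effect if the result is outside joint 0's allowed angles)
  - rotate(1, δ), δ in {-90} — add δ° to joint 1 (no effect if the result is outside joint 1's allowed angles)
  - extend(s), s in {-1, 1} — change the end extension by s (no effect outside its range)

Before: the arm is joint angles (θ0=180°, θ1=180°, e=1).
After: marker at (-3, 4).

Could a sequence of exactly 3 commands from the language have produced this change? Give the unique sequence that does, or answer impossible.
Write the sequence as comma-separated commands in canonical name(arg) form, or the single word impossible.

t0: joint angles (θ0=180°, θ1=180°, e=1)
t=1 rotate(1, -90) ⇒ joint angles (θ0=180°, θ1=90°, e=1)
t=2 rotate(1, -90) ⇒ joint angles (θ0=180°, θ1=0°, e=1)
t=3 rotate(1, -90) ⇒ joint angles (θ0=180°, θ1=270°, e=1)
no rival 3-sequence matches.

rotate(1, -90), rotate(1, -90), rotate(1, -90)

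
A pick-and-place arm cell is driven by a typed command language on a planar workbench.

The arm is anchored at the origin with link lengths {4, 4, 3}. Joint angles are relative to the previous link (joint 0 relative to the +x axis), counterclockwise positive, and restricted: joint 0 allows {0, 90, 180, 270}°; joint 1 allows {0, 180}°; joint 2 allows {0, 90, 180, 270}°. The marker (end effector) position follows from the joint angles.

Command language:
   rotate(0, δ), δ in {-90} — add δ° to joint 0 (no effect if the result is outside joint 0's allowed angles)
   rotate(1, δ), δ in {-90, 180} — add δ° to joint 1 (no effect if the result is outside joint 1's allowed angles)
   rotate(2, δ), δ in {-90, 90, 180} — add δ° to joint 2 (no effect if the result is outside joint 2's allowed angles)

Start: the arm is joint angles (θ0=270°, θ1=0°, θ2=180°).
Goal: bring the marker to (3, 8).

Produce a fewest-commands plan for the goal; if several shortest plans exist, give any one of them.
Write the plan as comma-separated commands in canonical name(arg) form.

rotate(0, -90), rotate(0, -90), rotate(2, 90)

t0: joint angles (θ0=270°, θ1=0°, θ2=180°)
1. rotate(0, -90) → joint angles (θ0=180°, θ1=0°, θ2=180°)
2. rotate(0, -90) → joint angles (θ0=90°, θ1=0°, θ2=180°)
3. rotate(2, 90) → joint angles (θ0=90°, θ1=0°, θ2=270°)
no 2-step plan works, so 3 is optimal.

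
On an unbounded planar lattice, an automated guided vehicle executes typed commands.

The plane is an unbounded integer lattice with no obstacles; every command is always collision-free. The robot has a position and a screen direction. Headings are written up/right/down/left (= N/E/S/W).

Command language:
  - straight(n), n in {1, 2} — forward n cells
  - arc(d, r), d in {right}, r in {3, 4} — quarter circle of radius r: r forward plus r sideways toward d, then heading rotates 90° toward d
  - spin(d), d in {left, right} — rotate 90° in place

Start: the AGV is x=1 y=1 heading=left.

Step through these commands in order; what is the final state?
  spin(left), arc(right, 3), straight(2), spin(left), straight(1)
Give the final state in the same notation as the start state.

initial: x=1 y=1 heading=left
[1] after spin(left): x=1 y=1 heading=down
[2] after arc(right, 3): x=-2 y=-2 heading=left
[3] after straight(2): x=-4 y=-2 heading=left
[4] after spin(left): x=-4 y=-2 heading=down
[5] after straight(1): x=-4 y=-3 heading=down

x=-4 y=-3 heading=down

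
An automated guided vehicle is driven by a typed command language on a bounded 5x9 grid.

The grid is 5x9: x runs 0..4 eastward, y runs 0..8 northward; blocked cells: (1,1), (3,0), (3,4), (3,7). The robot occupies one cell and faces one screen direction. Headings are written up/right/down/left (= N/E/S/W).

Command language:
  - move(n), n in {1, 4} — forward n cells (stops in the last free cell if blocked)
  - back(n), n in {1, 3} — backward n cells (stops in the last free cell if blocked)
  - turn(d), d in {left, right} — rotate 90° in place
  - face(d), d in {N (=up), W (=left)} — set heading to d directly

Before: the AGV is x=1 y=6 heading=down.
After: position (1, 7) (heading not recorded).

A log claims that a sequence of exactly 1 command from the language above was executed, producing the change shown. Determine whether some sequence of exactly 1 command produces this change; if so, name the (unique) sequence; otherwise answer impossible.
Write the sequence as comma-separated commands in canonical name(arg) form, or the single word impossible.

begin: x=1 y=6 heading=down
t=1 back(1) ⇒ x=1 y=7 heading=down
uniquely the one of 8 1-step routes that fits.

back(1)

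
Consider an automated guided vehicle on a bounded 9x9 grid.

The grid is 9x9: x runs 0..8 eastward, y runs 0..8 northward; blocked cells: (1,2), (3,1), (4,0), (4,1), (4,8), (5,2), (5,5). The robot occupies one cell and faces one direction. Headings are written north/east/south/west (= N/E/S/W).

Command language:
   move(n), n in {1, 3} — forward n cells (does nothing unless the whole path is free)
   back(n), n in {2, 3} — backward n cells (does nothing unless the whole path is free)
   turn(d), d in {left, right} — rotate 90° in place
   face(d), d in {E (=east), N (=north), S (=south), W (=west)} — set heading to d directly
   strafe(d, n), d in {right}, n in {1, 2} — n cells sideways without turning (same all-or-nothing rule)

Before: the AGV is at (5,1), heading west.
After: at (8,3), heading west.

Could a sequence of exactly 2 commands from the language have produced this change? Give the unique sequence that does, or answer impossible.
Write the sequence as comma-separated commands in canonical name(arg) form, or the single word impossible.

back(3), strafe(right, 2)

key: order matters: swapping back(3) and strafe(right, 2) lands elsewhere
start: at (5,1), heading west
[1] after back(3): at (8,1), heading west
[2] after strafe(right, 2): at (8,3), heading west
all 144 alternatives checked — unique.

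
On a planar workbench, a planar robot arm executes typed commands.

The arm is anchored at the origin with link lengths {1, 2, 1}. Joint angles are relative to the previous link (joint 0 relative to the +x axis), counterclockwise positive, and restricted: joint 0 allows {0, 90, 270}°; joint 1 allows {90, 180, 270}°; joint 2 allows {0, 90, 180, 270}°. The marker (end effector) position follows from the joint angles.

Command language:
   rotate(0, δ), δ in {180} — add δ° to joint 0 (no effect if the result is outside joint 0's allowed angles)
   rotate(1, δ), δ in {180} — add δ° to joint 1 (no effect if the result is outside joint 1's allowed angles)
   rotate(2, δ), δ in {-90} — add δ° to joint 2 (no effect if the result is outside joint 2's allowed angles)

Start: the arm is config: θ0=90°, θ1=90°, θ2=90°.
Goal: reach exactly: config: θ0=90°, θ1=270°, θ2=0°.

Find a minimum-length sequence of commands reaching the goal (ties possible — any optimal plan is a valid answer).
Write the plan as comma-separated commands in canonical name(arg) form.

rotate(1, 180), rotate(2, -90)

start: config: θ0=90°, θ1=90°, θ2=90°
1. rotate(1, 180) → config: θ0=90°, θ1=270°, θ2=90°
2. rotate(2, -90) → config: θ0=90°, θ1=270°, θ2=0°
no 1-step plan works, so 2 is optimal.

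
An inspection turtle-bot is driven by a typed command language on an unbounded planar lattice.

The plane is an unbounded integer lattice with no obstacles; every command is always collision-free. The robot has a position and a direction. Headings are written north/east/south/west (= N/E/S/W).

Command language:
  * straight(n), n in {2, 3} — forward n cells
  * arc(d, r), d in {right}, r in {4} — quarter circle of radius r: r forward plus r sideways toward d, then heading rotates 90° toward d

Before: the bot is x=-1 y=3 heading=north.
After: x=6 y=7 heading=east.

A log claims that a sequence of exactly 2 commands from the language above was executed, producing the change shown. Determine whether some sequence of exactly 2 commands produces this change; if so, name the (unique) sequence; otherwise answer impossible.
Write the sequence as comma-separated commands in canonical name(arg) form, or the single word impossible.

arc(right, 4), straight(3)

key: cell and facing (now E) both changed — the 2 commands mix motion and turning
t0: x=-1 y=3 heading=north
step 1 (arc(right, 4)): x=3 y=7 heading=east
step 2 (straight(3)): x=6 y=7 heading=east
no other 2-command option fits: unique.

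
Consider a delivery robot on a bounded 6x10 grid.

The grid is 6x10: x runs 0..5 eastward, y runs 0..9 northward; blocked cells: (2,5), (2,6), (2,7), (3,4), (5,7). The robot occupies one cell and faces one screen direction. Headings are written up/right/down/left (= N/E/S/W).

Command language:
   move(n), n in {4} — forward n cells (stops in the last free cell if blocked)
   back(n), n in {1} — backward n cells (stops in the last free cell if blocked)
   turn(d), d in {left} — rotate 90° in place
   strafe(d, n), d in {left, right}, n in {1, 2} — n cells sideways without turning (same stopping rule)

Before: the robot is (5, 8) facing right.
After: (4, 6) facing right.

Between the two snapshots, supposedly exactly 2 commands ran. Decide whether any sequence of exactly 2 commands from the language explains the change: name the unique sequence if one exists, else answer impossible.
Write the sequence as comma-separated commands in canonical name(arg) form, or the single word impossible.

back(1), strafe(right, 2)

key: running strafe(right, 2) before back(1) would end elsewhere — order is forced
start: (5, 8) facing right
1. back(1) → (4, 8) facing right
2. strafe(right, 2) → (4, 6) facing right
all 49 alternatives checked — unique.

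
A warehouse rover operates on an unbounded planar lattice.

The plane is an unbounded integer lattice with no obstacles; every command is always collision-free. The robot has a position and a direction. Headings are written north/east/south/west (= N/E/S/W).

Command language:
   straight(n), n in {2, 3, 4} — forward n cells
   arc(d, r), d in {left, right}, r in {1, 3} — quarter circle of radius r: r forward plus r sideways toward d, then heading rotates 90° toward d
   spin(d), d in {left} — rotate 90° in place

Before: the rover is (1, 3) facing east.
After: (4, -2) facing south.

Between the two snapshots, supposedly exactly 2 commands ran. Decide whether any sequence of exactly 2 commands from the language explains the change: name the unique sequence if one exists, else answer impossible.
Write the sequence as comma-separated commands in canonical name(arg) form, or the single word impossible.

arc(right, 3), straight(2)

key: order matters: swapping arc(right, 3) and straight(2) lands elsewhere
from: (1, 3) facing east
step 1 (arc(right, 3)): (4, 0) facing south
step 2 (straight(2)): (4, -2) facing south
no other 2-command option fits: unique.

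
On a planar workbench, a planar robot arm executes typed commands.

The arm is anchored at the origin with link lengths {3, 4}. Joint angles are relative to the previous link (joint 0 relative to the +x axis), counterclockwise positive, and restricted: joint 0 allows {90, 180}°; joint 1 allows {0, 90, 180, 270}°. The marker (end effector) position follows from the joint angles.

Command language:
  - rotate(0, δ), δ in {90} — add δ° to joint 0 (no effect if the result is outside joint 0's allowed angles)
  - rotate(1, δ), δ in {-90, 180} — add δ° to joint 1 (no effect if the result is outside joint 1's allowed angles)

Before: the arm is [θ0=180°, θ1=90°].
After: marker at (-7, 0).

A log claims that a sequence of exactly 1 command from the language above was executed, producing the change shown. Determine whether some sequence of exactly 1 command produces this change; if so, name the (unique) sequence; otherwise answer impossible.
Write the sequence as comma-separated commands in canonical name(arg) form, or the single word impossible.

rotate(1, -90)

begin: [θ0=180°, θ1=90°]
step 1 (rotate(1, -90)): [θ0=180°, θ1=0°]
no rival 1-sequence matches.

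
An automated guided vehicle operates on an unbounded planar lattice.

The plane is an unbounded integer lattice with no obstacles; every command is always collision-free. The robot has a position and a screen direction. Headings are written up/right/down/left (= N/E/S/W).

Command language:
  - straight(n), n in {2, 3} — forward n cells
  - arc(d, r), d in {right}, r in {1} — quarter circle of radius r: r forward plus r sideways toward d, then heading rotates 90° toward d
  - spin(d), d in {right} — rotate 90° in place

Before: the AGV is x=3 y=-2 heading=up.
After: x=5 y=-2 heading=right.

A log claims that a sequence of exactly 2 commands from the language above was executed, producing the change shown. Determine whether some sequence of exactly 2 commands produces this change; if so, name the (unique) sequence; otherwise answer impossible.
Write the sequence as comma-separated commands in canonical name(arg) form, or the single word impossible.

key: running straight(2) before spin(right) would end elsewhere — order is forced
start: x=3 y=-2 heading=up
t=1 spin(right) ⇒ x=3 y=-2 heading=right
t=2 straight(2) ⇒ x=5 y=-2 heading=right
all 16 alternatives checked — unique.

spin(right), straight(2)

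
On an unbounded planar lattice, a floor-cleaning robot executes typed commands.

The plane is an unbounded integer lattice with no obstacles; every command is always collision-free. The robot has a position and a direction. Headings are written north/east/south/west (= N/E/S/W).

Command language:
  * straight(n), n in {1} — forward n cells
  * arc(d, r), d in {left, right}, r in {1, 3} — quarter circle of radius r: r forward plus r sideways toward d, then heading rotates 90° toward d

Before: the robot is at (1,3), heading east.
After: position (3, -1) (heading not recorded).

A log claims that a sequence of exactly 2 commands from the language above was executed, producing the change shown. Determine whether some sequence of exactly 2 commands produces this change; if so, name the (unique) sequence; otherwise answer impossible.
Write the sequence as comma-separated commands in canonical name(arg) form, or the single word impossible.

arc(right, 3), arc(right, 1)

key: running arc(right, 1) before arc(right, 3) would end elsewhere — order is forced
initial: at (1,3), heading east
1. arc(right, 3) → at (4,0), heading south
2. arc(right, 1) → at (3,-1), heading west
no other 2-command option fits: unique.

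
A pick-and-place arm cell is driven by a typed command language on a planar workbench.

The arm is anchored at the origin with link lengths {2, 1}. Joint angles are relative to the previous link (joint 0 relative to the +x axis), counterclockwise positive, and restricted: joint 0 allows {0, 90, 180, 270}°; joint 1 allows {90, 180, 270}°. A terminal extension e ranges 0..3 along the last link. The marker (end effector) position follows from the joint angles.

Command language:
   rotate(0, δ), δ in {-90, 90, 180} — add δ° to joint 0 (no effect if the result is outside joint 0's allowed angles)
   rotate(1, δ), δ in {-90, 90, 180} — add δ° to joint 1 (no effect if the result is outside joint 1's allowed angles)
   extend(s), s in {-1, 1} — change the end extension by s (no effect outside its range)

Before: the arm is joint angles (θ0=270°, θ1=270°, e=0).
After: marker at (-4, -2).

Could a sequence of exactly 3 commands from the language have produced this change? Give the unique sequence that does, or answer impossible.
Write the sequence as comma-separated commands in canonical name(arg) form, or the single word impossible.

start: joint angles (θ0=270°, θ1=270°, e=0)
1. extend(1) → joint angles (θ0=270°, θ1=270°, e=1)
2. extend(1) → joint angles (θ0=270°, θ1=270°, e=2)
3. extend(1) → joint angles (θ0=270°, θ1=270°, e=3)
uniquely the one of 512 3-step routes that fits.

extend(1), extend(1), extend(1)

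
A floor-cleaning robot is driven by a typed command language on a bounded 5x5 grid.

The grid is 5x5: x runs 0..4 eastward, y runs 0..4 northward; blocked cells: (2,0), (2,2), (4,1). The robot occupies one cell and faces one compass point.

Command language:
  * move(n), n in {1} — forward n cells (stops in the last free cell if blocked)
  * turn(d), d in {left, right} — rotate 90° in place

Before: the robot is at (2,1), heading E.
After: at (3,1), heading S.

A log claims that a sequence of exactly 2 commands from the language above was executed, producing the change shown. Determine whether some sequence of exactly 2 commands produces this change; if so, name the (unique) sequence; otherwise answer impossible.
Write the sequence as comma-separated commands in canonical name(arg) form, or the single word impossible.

move(1), turn(right)

key: position moved to (3,1) AND the heading swung to S — translation plus rotation needed
begin: at (2,1), heading E
t=1 move(1) ⇒ at (3,1), heading E
t=2 turn(right) ⇒ at (3,1), heading S
no other 2-command option fits: unique.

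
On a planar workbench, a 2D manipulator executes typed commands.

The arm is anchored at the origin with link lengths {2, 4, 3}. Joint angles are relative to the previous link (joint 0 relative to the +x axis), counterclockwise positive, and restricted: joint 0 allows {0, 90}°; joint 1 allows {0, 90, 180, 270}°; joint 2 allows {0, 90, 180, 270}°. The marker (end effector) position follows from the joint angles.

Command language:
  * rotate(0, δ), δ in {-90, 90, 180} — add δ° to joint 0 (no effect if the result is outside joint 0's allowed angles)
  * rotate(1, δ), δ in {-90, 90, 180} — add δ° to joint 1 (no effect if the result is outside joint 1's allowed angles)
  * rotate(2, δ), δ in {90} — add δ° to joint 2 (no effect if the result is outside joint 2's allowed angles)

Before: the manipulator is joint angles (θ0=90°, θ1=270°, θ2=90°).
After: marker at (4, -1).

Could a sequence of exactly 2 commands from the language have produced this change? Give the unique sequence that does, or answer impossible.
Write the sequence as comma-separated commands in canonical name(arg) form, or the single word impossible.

rotate(2, 90), rotate(2, 90)

t0: joint angles (θ0=90°, θ1=270°, θ2=90°)
step 1 (rotate(2, 90)): joint angles (θ0=90°, θ1=270°, θ2=180°)
step 2 (rotate(2, 90)): joint angles (θ0=90°, θ1=270°, θ2=270°)
no rival 2-sequence matches.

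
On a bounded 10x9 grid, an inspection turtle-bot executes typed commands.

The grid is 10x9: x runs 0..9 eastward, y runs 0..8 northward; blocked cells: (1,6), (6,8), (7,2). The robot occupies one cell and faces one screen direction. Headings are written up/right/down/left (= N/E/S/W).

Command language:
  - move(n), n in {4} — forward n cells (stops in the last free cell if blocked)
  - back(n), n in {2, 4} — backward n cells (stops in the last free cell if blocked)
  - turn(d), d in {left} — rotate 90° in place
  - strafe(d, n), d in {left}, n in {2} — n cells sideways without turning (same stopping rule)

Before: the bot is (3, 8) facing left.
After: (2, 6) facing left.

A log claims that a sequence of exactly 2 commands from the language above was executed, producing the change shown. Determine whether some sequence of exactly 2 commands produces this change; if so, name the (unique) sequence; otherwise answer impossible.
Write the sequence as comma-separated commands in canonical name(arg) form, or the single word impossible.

strafe(left, 2), move(4)

key: order matters: swapping strafe(left, 2) and move(4) lands elsewhere
initial: (3, 8) facing left
[1] after strafe(left, 2): (3, 6) facing left
[2] after move(4): (2, 6) facing left
no other 2-command option fits: unique.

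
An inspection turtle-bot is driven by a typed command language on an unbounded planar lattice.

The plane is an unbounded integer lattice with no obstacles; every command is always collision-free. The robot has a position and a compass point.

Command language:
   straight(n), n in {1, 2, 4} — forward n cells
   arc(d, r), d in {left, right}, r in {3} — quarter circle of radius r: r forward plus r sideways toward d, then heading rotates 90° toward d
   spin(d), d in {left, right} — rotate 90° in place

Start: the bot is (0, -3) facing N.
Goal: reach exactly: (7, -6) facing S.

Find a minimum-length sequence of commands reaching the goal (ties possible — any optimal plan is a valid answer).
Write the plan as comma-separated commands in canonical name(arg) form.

spin(right), straight(4), arc(right, 3)

from: (0, -3) facing N
[1] after spin(right): (0, -3) facing E
[2] after straight(4): (4, -3) facing E
[3] after arc(right, 3): (7, -6) facing S
minimal: 3 command(s), checked below 3.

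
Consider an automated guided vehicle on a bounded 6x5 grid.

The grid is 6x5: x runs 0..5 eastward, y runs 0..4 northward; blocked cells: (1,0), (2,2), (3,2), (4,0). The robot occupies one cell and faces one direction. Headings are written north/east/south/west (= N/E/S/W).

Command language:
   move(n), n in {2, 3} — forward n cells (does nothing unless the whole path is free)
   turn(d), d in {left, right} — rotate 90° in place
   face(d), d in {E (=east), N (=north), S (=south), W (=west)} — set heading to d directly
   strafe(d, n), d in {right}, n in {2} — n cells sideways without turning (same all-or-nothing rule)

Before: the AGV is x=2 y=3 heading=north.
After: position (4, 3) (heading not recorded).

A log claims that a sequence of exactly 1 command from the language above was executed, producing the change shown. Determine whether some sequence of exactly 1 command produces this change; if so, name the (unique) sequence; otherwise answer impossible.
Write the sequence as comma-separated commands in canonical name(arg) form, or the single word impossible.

start: x=2 y=3 heading=north
1. strafe(right, 2) → x=4 y=3 heading=north
uniquely the one of 9 1-step routes that fits.

strafe(right, 2)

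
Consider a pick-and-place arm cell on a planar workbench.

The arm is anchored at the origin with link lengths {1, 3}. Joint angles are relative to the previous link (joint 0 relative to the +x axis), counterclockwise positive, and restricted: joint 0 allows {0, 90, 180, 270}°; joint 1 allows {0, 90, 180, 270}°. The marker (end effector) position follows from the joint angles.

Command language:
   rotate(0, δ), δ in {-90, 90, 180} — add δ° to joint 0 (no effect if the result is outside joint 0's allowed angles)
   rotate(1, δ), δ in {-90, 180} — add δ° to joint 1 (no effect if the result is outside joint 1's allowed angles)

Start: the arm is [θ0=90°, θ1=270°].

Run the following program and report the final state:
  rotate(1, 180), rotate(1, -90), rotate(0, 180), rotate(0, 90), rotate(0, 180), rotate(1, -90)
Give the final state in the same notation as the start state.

[θ0=180°, θ1=270°]

t0: [θ0=90°, θ1=270°]
1. rotate(1, 180) → [θ0=90°, θ1=90°]
2. rotate(1, -90) → [θ0=90°, θ1=0°]
3. rotate(0, 180) → [θ0=270°, θ1=0°]
4. rotate(0, 90) → [θ0=0°, θ1=0°]
5. rotate(0, 180) → [θ0=180°, θ1=0°]
6. rotate(1, -90) → [θ0=180°, θ1=270°]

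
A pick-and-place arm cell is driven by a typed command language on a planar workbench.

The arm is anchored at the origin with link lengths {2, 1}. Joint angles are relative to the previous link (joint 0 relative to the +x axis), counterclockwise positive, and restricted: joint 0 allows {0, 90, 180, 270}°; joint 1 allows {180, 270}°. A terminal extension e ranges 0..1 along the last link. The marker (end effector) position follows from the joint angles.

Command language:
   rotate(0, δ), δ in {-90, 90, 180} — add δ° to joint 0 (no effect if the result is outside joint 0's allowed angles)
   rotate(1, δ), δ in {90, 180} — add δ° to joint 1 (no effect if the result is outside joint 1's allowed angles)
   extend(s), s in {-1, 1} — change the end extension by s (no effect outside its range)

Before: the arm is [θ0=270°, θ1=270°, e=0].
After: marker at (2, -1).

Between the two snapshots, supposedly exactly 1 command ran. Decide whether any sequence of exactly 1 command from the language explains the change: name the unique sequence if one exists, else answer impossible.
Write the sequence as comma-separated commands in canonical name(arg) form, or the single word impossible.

rotate(0, 90)

start: [θ0=270°, θ1=270°, e=0]
[1] after rotate(0, 90): [θ0=0°, θ1=270°, e=0]
no other 1-command option fits: unique.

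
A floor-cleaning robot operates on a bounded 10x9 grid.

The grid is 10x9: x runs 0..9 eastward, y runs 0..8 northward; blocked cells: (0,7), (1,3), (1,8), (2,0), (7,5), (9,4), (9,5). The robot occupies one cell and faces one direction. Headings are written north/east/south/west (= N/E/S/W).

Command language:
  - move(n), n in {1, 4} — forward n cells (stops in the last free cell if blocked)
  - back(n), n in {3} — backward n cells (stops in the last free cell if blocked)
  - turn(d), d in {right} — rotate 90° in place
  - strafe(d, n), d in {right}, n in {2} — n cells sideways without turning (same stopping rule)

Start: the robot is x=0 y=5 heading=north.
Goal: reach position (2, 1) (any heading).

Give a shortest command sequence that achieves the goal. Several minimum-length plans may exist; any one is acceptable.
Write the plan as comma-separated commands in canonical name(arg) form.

begin: x=0 y=5 heading=north
t=1 strafe(right, 2) ⇒ x=2 y=5 heading=north
t=2 back(3) ⇒ x=2 y=2 heading=north
t=3 back(3) ⇒ x=2 y=1 heading=north
nothing shorter than 3 reaches the goal.

strafe(right, 2), back(3), back(3)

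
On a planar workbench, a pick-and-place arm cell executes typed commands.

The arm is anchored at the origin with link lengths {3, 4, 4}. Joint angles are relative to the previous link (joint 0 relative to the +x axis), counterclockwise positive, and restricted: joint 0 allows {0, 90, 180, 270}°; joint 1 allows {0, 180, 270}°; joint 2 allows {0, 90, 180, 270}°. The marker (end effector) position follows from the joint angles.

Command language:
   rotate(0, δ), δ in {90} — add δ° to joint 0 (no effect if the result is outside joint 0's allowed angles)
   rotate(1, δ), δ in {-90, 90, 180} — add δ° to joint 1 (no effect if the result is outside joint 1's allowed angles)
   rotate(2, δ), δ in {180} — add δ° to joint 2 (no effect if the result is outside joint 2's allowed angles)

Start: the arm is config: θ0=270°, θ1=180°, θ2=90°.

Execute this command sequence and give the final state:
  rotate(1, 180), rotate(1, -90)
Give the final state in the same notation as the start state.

config: θ0=270°, θ1=270°, θ2=90°

begin: config: θ0=270°, θ1=180°, θ2=90°
[1] after rotate(1, 180): config: θ0=270°, θ1=0°, θ2=90°
[2] after rotate(1, -90): config: θ0=270°, θ1=270°, θ2=90°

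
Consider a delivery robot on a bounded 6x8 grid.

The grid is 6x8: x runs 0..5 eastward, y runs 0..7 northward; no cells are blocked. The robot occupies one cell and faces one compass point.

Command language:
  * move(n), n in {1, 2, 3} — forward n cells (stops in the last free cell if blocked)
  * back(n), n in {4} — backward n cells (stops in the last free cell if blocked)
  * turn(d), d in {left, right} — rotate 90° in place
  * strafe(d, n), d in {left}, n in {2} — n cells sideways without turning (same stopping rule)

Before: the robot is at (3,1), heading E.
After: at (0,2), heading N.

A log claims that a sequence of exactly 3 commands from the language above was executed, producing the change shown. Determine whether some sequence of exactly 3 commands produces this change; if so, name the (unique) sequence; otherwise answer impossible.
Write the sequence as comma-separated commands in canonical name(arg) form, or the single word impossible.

key: back(4) runs into the grid edge before its full distance
t0: at (3,1), heading E
step 1 (back(4)): at (0,1), heading E
step 2 (turn(left)): at (0,1), heading N
step 3 (move(1)): at (0,2), heading N
no other 3-command option fits: unique.

back(4), turn(left), move(1)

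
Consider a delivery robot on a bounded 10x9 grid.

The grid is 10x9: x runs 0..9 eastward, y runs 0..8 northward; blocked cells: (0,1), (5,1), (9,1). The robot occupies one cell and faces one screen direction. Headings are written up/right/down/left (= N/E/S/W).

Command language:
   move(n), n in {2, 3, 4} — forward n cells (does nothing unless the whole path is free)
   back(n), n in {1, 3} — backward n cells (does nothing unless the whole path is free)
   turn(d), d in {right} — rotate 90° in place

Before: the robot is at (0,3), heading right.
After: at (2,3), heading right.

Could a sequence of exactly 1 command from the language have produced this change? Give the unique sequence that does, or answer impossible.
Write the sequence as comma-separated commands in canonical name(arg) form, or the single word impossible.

move(2)

key: heading stays E — the single command does not turn
initial: at (0,3), heading right
t=1 move(2) ⇒ at (2,3), heading right
no rival 1-sequence matches.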